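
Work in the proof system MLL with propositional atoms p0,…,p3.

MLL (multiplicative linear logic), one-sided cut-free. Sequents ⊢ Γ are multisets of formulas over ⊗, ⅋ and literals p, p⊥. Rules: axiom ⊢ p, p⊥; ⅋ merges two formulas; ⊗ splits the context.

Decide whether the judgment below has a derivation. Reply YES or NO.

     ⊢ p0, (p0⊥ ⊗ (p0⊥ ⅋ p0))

Proof tree:
[⊗]  ⊢ p0, (p0⊥ ⊗ (p0⊥ ⅋ p0))
  [Ax]  ⊢ p0, p0⊥
  [⅋]  ⊢ (p0⊥ ⅋ p0)
    [Ax]  ⊢ p0, p0⊥

Result: YES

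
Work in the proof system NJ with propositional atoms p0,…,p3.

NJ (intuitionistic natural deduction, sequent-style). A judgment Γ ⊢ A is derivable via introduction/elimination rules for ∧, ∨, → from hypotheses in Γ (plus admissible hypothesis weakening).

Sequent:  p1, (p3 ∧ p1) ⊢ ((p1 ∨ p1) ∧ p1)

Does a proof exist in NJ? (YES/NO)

Proof tree:
[∧I] p1, (p3 ∧ p1) ⊢ ((p1 ∨ p1) ∧ p1)
  [∨I₂] p1 ⊢ (p1 ∨ p1)
    [Ax] p1 ⊢ p1
  [Wk] p1, (p3 ∧ p1) ⊢ p1
    [Ax] p1 ⊢ p1

Result: YES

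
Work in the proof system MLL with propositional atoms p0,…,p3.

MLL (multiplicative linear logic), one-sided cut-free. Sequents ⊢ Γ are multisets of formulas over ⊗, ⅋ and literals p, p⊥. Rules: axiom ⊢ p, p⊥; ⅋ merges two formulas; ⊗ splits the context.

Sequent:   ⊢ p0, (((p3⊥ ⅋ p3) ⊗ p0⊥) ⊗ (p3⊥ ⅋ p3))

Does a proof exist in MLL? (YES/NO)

Proof tree:
[⊗]  ⊢ p0, (((p3⊥ ⅋ p3) ⊗ p0⊥) ⊗ (p3⊥ ⅋ p3))
  [⊗]  ⊢ p0, ((p3⊥ ⅋ p3) ⊗ p0⊥)
    [⅋]  ⊢ (p3⊥ ⅋ p3)
      [Ax]  ⊢ p3, p3⊥
    [Ax]  ⊢ p0, p0⊥
  [⅋]  ⊢ (p3⊥ ⅋ p3)
    [Ax]  ⊢ p3, p3⊥

Result: YES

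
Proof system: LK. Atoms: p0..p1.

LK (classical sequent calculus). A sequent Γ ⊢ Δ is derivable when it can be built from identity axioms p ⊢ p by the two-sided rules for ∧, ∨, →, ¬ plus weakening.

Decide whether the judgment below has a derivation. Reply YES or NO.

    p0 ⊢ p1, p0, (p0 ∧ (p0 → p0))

Derivation (root first):
[∧R] p0 ⊢ p1, p0, (p0 ∧ (p0 → p0))
  [Ax] p0 ⊢ p0
  [→R]  ⊢ p0, p1, (p0 → p0)
    [WR] p0 ⊢ p0, p0, p1
      [WR] p0 ⊢ p0, p0
        [Ax] p0 ⊢ p0

Result: YES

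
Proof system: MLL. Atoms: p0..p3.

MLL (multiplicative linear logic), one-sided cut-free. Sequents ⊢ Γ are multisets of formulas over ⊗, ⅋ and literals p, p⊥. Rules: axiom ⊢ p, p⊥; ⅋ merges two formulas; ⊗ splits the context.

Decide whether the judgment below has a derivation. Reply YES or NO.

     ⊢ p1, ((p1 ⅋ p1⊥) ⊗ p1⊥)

Derivation (root first):
[⊗]  ⊢ p1, ((p1 ⅋ p1⊥) ⊗ p1⊥)
  [⅋]  ⊢ (p1 ⅋ p1⊥)
    [Ax]  ⊢ p1, p1⊥
  [Ax]  ⊢ p1, p1⊥

Result: YES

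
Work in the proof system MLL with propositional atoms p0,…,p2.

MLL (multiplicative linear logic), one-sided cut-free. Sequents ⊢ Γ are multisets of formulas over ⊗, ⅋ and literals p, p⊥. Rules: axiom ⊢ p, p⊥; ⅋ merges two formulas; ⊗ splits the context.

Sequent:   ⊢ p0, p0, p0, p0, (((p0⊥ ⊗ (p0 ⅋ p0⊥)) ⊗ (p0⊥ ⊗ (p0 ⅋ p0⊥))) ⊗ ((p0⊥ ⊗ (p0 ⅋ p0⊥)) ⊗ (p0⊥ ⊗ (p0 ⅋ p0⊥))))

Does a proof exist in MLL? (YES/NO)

Derivation trace:
[⊗]  ⊢ p0, p0, p0, p0, (((p0⊥ ⊗ (p0 ⅋ p0⊥)) ⊗ (p0⊥ ⊗ (p0 ⅋ p0⊥))) ⊗ ((p0⊥ ⊗ (p0 ⅋ p0⊥)) ⊗ (p0⊥ ⊗ (p0 ⅋ p0⊥))))
  [⊗]  ⊢ p0, p0, ((p0⊥ ⊗ (p0 ⅋ p0⊥)) ⊗ (p0⊥ ⊗ (p0 ⅋ p0⊥)))
    [⊗]  ⊢ p0, (p0⊥ ⊗ (p0 ⅋ p0⊥))
      [Ax]  ⊢ p0, p0⊥
      [⅋]  ⊢ (p0 ⅋ p0⊥)
        [Ax]  ⊢ p0, p0⊥
    [⊗]  ⊢ p0, (p0⊥ ⊗ (p0 ⅋ p0⊥))
      [Ax]  ⊢ p0, p0⊥
      [⅋]  ⊢ (p0 ⅋ p0⊥)
        [Ax]  ⊢ p0, p0⊥
  [⊗]  ⊢ p0, p0, ((p0⊥ ⊗ (p0 ⅋ p0⊥)) ⊗ (p0⊥ ⊗ (p0 ⅋ p0⊥)))
    [⊗]  ⊢ p0, (p0⊥ ⊗ (p0 ⅋ p0⊥))
      [Ax]  ⊢ p0, p0⊥
      [⅋]  ⊢ (p0 ⅋ p0⊥)
        [Ax]  ⊢ p0, p0⊥
    [⊗]  ⊢ p0, (p0⊥ ⊗ (p0 ⅋ p0⊥))
      [Ax]  ⊢ p0, p0⊥
      [⅋]  ⊢ (p0 ⅋ p0⊥)
        [Ax]  ⊢ p0, p0⊥

Result: YES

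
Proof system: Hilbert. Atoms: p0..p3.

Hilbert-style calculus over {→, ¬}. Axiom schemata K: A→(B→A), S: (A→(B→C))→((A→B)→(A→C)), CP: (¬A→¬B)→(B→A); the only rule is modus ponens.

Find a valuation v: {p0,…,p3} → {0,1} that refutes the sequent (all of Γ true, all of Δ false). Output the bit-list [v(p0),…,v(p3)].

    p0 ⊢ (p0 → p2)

Search for a countermodel by truth-table:
  v=0000: Γ:[p0=F] Δ:[(p0 → p2)=T] refutes=False
  v=0001: Γ:[p0=F] Δ:[(p0 → p2)=T] refutes=False
  v=0010: Γ:[p0=F] Δ:[(p0 → p2)=T] refutes=False
  v=0011: Γ:[p0=F] Δ:[(p0 → p2)=T] refutes=False
  v=0100: Γ:[p0=F] Δ:[(p0 → p2)=T] refutes=False
  v=0101: Γ:[p0=F] Δ:[(p0 → p2)=T] refutes=False
  v=0110: Γ:[p0=F] Δ:[(p0 → p2)=T] refutes=False
  v=0111: Γ:[p0=F] Δ:[(p0 → p2)=T] refutes=False
  v=1000: Γ:[p0=T] Δ:[(p0 → p2)=F] refutes=True  ← countermodel

Result: [1, 0, 0, 0]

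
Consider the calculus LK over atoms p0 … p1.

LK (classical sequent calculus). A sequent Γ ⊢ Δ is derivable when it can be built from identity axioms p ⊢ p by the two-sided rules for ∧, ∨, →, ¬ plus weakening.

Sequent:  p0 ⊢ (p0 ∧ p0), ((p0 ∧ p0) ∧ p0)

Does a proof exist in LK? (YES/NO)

Derivation (root first):
[∧R] p0 ⊢ (p0 ∧ p0), ((p0 ∧ p0) ∧ p0)
  [∧R] p0 ⊢ (p0 ∧ p0)
    [Ax] p0 ⊢ p0
    [Ax] p0 ⊢ p0
  [WR] p0 ⊢ (p0 ∧ p0), p0
    [∧R] p0 ⊢ (p0 ∧ p0)
      [Ax] p0 ⊢ p0
      [Ax] p0 ⊢ p0

Result: YES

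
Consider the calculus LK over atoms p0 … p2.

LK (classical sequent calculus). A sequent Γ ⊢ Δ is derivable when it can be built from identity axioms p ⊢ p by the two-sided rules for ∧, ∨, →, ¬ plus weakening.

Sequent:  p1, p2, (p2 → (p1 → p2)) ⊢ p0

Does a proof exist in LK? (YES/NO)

Truth-table refutation:
  v=000: Γ:[p1=F, p2=F, (p2 → (p1 → p2))=T] Δ:[p0=F] refutes=False
  v=001: Γ:[p1=F, p2=T, (p2 → (p1 → p2))=T] Δ:[p0=F] refutes=False
  v=010: Γ:[p1=T, p2=F, (p2 → (p1 → p2))=T] Δ:[p0=F] refutes=False
  v=011: Γ:[p1=T, p2=T, (p2 → (p1 → p2))=T] Δ:[p0=F] refutes=True  ← countermodel

Result: NO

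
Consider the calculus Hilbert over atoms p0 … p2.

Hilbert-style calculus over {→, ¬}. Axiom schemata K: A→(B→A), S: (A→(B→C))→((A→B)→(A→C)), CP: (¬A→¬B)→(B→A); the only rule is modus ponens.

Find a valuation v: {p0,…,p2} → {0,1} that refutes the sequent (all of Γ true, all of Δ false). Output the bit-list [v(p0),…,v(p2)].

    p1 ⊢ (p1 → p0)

Enumerate valuations to refute Γ ⊢ Δ:
  v=000: Γ:[p1=F] Δ:[(p1 → p0)=T] refutes=False
  v=001: Γ:[p1=F] Δ:[(p1 → p0)=T] refutes=False
  v=010: Γ:[p1=T] Δ:[(p1 → p0)=F] refutes=True  ← countermodel

Result: [0, 1, 0]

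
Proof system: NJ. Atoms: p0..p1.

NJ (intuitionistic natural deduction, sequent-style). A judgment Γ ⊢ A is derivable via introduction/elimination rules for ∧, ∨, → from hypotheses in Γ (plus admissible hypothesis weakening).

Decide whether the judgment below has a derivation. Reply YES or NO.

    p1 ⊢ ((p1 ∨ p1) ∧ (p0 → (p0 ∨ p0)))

Proof tree:
[∧I] p1 ⊢ ((p1 ∨ p1) ∧ (p0 → (p0 ∨ p0)))
  [∨I₁] p1 ⊢ (p1 ∨ p1)
    [Ax] p1 ⊢ p1
  [→I]  ⊢ (p0 → (p0 ∨ p0))
    [∨I₂] p0 ⊢ (p0 ∨ p0)
      [Ax] p0 ⊢ p0

Result: YES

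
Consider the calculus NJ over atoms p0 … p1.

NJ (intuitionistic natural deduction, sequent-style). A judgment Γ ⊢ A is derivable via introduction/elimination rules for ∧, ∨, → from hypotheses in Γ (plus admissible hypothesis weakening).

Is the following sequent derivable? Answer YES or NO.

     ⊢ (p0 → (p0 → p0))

Derivation trace:
[→I]  ⊢ (p0 → (p0 → p0))
  [Wk] p0 ⊢ (p0 → p0)
    [→I]  ⊢ (p0 → p0)
      [Ax] p0 ⊢ p0

Result: YES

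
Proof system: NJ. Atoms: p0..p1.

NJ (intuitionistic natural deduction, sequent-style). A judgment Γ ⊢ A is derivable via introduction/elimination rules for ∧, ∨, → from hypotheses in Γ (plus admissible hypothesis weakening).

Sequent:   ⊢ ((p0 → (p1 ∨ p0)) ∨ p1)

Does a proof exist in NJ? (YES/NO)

Derivation trace:
[∨I₁]  ⊢ ((p0 → (p1 ∨ p0)) ∨ p1)
  [→I]  ⊢ (p0 → (p1 ∨ p0))
    [∨I₂] p0 ⊢ (p1 ∨ p0)
      [Ax] p0 ⊢ p0

Result: YES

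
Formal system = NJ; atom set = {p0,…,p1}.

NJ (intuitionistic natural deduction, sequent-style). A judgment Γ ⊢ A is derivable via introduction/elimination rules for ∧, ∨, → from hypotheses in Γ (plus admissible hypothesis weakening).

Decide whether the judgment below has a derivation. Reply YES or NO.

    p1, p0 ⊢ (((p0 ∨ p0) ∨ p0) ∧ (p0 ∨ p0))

Derivation trace:
[∧I] p1, p0 ⊢ (((p0 ∨ p0) ∨ p0) ∧ (p0 ∨ p0))
  [∨I₁] p0, p1 ⊢ ((p0 ∨ p0) ∨ p0)
    [Wk] p0, p1 ⊢ (p0 ∨ p0)
      [∨I₂] p0 ⊢ (p0 ∨ p0)
        [Ax] p0 ⊢ p0
  [Wk] p0, p1 ⊢ (p0 ∨ p0)
    [∨I₂] p0 ⊢ (p0 ∨ p0)
      [Ax] p0 ⊢ p0

Result: YES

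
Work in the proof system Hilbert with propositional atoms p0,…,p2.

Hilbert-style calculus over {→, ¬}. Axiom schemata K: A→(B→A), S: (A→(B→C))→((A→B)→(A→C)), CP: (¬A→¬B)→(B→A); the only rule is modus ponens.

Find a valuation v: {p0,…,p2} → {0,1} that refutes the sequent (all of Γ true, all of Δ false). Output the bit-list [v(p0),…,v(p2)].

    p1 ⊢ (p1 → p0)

Enumerate valuations to refute Γ ⊢ Δ:
  v=000: Γ:[p1=F] Δ:[(p1 → p0)=T] refutes=False
  v=001: Γ:[p1=F] Δ:[(p1 → p0)=T] refutes=False
  v=010: Γ:[p1=T] Δ:[(p1 → p0)=F] refutes=True  ← countermodel

Result: [0, 1, 0]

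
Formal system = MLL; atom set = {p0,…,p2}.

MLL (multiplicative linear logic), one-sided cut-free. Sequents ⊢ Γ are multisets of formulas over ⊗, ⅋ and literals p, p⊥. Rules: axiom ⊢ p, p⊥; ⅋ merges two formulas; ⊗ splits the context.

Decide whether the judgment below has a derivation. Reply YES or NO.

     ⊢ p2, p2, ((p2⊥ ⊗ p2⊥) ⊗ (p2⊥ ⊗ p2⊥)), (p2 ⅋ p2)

Derivation trace:
[⅋]  ⊢ p2, p2, ((p2⊥ ⊗ p2⊥) ⊗ (p2⊥ ⊗ p2⊥)), (p2 ⅋ p2)
  [⊗]  ⊢ p2, p2, p2, p2, ((p2⊥ ⊗ p2⊥) ⊗ (p2⊥ ⊗ p2⊥))
    [⊗]  ⊢ p2, p2, (p2⊥ ⊗ p2⊥)
      [Ax]  ⊢ p2, p2⊥
      [Ax]  ⊢ p2, p2⊥
    [⊗]  ⊢ p2, p2, (p2⊥ ⊗ p2⊥)
      [Ax]  ⊢ p2, p2⊥
      [Ax]  ⊢ p2, p2⊥

Result: YES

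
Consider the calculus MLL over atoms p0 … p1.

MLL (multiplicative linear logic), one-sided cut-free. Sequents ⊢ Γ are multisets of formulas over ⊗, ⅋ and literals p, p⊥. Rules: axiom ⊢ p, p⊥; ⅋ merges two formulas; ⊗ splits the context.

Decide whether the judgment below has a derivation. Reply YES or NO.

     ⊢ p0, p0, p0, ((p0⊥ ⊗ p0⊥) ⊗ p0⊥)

Derivation (root first):
[⊗]  ⊢ p0, p0, p0, ((p0⊥ ⊗ p0⊥) ⊗ p0⊥)
  [⊗]  ⊢ p0, p0, (p0⊥ ⊗ p0⊥)
    [Ax]  ⊢ p0, p0⊥
    [Ax]  ⊢ p0, p0⊥
  [Ax]  ⊢ p0, p0⊥

Result: YES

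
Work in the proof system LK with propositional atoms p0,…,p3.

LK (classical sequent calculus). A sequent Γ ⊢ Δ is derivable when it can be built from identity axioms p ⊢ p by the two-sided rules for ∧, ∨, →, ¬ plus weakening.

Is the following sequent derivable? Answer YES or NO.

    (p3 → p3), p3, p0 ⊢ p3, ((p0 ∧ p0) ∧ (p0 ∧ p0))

Derivation trace:
[∧R] (p3 → p3), p3, p0 ⊢ p3, ((p0 ∧ p0) ∧ (p0 ∧ p0))
  [∧R] p0 ⊢ (p0 ∧ p0)
    [Ax] p0 ⊢ p0
    [Ax] p0 ⊢ p0
  [∧R] (p3 → p3), p3, p0 ⊢ p3, (p0 ∧ p0)
    [WR] p3, (p3 → p3) ⊢ p3, p0
      [→L] p3, (p3 → p3) ⊢ p3
        [Ax] p3 ⊢ p3
        [Ax] p3 ⊢ p3
    [Ax] p0 ⊢ p0

Result: YES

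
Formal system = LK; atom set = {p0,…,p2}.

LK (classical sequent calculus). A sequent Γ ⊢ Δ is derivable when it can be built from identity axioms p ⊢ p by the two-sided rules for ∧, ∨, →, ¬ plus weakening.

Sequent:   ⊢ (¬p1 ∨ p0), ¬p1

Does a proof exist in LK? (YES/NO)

Search for a countermodel by truth-table:
  v=000: Γ:[] Δ:[(¬p1 ∨ p0)=T, ¬p1=T] refutes=False
  v=001: Γ:[] Δ:[(¬p1 ∨ p0)=T, ¬p1=T] refutes=False
  v=010: Γ:[] Δ:[(¬p1 ∨ p0)=F, ¬p1=F] refutes=True  ← countermodel

Result: NO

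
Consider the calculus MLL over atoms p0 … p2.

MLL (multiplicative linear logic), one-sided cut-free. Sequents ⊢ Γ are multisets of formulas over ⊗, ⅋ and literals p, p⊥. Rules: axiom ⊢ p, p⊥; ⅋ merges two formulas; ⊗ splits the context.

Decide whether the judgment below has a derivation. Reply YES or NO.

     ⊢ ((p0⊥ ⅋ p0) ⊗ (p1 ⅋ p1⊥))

Derivation trace:
[⊗]  ⊢ ((p0⊥ ⅋ p0) ⊗ (p1 ⅋ p1⊥))
  [⅋]  ⊢ (p0⊥ ⅋ p0)
    [Ax]  ⊢ p0, p0⊥
  [⅋]  ⊢ (p1 ⅋ p1⊥)
    [Ax]  ⊢ p1, p1⊥

Result: YES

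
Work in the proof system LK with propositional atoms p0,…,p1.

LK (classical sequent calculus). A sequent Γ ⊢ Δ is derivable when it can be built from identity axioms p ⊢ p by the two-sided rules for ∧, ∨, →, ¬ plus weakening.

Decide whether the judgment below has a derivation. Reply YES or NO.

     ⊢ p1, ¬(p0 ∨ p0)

Truth-table refutation:
  v=00: Γ:[] Δ:[p1=F, ¬(p0 ∨ p0)=T] refutes=False
  v=01: Γ:[] Δ:[p1=T, ¬(p0 ∨ p0)=T] refutes=False
  v=10: Γ:[] Δ:[p1=F, ¬(p0 ∨ p0)=F] refutes=True  ← countermodel

Result: NO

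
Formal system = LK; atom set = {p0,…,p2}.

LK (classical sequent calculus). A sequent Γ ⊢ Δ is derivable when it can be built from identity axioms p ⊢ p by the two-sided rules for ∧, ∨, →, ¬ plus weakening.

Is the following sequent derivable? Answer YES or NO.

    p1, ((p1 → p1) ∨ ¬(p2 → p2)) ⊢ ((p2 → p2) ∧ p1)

Derivation trace:
[∧R] p1, ((p1 → p1) ∨ ¬(p2 → p2)) ⊢ ((p2 → p2) ∧ p1)
  [→R]  ⊢ (p2 → p2)
    [Ax] p2 ⊢ p2
  [∨L] p1, ((p1 → p1) ∨ ¬(p2 → p2)) ⊢ p1
    [→L] p1, (p1 → p1) ⊢ p1
      [Ax] p1 ⊢ p1
      [Ax] p1 ⊢ p1
    [¬L] ¬(p2 → p2) ⊢ 
      [→R]  ⊢ (p2 → p2)
        [Ax] p2 ⊢ p2

Result: YES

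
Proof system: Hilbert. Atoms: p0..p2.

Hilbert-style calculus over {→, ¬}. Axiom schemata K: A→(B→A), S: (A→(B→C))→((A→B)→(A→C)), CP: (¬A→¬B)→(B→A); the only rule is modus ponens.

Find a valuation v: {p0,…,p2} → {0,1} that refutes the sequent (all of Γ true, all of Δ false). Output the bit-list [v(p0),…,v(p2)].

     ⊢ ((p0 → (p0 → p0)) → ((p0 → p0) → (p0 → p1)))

Enumerate valuations to refute Γ ⊢ Δ:
  v=000: Γ:[] Δ:[((p0 → (p0 → p0)) → ((p0 → p0) → (p0 → p1)))=T] refutes=False
  v=001: Γ:[] Δ:[((p0 → (p0 → p0)) → ((p0 → p0) → (p0 → p1)))=T] refutes=False
  v=010: Γ:[] Δ:[((p0 → (p0 → p0)) → ((p0 → p0) → (p0 → p1)))=T] refutes=False
  v=011: Γ:[] Δ:[((p0 → (p0 → p0)) → ((p0 → p0) → (p0 → p1)))=T] refutes=False
  v=100: Γ:[] Δ:[((p0 → (p0 → p0)) → ((p0 → p0) → (p0 → p1)))=F] refutes=True  ← countermodel

Result: [1, 0, 0]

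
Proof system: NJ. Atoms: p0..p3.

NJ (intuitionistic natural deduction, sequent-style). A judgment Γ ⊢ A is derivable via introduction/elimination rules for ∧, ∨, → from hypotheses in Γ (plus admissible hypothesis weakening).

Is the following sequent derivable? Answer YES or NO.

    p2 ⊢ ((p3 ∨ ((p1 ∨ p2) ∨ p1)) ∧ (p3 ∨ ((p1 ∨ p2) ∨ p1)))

Derivation trace:
[∧I] p2 ⊢ ((p3 ∨ ((p1 ∨ p2) ∨ p1)) ∧ (p3 ∨ ((p1 ∨ p2) ∨ p1)))
  [∨I₂] p2 ⊢ (p3 ∨ ((p1 ∨ p2) ∨ p1))
    [∨I₁] p2 ⊢ ((p1 ∨ p2) ∨ p1)
      [∨I₂] p2 ⊢ (p1 ∨ p2)
        [Ax] p2 ⊢ p2
  [∨I₂] p2 ⊢ (p3 ∨ ((p1 ∨ p2) ∨ p1))
    [∨I₁] p2 ⊢ ((p1 ∨ p2) ∨ p1)
      [∨I₂] p2 ⊢ (p1 ∨ p2)
        [Ax] p2 ⊢ p2

Result: YES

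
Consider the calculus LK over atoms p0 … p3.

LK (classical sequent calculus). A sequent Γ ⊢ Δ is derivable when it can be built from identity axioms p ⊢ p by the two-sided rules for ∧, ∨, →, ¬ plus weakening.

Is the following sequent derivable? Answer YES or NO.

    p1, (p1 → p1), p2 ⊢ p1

Derivation trace:
[WL] p1, (p1 → p1), p2 ⊢ p1
  [→L] p1, (p1 → p1) ⊢ p1
    [Ax] p1 ⊢ p1
    [Ax] p1 ⊢ p1

Result: YES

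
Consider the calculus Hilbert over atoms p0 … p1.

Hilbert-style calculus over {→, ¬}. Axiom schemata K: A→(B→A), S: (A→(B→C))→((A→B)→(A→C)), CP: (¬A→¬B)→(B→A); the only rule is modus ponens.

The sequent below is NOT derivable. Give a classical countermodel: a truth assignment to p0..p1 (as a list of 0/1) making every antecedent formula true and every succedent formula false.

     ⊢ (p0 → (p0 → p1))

Search for a countermodel by truth-table:
  v=00: Γ:[] Δ:[(p0 → (p0 → p1))=T] refutes=False
  v=01: Γ:[] Δ:[(p0 → (p0 → p1))=T] refutes=False
  v=10: Γ:[] Δ:[(p0 → (p0 → p1))=F] refutes=True  ← countermodel

Result: [1, 0]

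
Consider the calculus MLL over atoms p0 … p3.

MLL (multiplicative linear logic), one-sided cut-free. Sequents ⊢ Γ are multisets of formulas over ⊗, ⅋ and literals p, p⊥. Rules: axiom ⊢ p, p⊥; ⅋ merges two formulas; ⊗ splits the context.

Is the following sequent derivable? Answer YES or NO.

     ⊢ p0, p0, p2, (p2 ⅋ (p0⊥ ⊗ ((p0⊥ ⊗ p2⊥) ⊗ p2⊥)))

Proof tree:
[⅋]  ⊢ p0, p0, p2, (p2 ⅋ (p0⊥ ⊗ ((p0⊥ ⊗ p2⊥) ⊗ p2⊥)))
  [⊗]  ⊢ p0, p0, p2, p2, (p0⊥ ⊗ ((p0⊥ ⊗ p2⊥) ⊗ p2⊥))
    [Ax]  ⊢ p0, p0⊥
    [⊗]  ⊢ p0, p2, p2, ((p0⊥ ⊗ p2⊥) ⊗ p2⊥)
      [⊗]  ⊢ p0, p2, (p0⊥ ⊗ p2⊥)
        [Ax]  ⊢ p0, p0⊥
        [Ax]  ⊢ p2, p2⊥
      [Ax]  ⊢ p2, p2⊥

Result: YES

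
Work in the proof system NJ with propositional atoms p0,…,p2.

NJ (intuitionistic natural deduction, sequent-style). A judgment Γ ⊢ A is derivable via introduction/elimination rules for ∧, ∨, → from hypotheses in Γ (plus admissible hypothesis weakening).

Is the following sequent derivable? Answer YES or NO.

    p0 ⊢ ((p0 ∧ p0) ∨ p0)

Derivation trace:
[∨I₁] p0 ⊢ ((p0 ∧ p0) ∨ p0)
  [∧I] p0 ⊢ (p0 ∧ p0)
    [Ax] p0 ⊢ p0
    [Ax] p0 ⊢ p0

Result: YES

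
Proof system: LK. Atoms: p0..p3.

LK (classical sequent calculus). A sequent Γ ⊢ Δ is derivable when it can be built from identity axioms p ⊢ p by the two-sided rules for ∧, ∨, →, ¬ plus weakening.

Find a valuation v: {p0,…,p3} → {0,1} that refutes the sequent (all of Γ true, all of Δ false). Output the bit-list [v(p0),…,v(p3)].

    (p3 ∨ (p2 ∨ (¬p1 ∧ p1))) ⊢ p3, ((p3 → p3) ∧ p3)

Search for a countermodel by truth-table:
  v=0000: Γ:[(p3 ∨ (p2 ∨ (¬p1 ∧ p1)))=F] Δ:[p3=F, ((p3 → p3) ∧ p3)=F] refutes=False
  v=0001: Γ:[(p3 ∨ (p2 ∨ (¬p1 ∧ p1)))=T] Δ:[p3=T, ((p3 → p3) ∧ p3)=T] refutes=False
  v=0010: Γ:[(p3 ∨ (p2 ∨ (¬p1 ∧ p1)))=T] Δ:[p3=F, ((p3 → p3) ∧ p3)=F] refutes=True  ← countermodel

Result: [0, 0, 1, 0]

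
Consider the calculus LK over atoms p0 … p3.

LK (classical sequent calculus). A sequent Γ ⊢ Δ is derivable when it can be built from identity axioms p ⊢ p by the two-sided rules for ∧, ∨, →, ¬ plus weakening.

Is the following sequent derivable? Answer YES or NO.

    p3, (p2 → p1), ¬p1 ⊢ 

Truth-table refutation:
  v=0000: Γ:[p3=F, (p2 → p1)=T, ¬p1=T] Δ:[] refutes=False
  v=0001: Γ:[p3=T, (p2 → p1)=T, ¬p1=T] Δ:[] refutes=True  ← countermodel

Result: NO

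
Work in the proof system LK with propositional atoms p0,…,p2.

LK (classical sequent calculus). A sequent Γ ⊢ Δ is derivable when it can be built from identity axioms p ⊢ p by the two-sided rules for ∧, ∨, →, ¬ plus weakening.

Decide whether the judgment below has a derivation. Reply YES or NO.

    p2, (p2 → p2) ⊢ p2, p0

Proof tree:
[→L] p2, (p2 → p2) ⊢ p2, p0
  [Ax] p2 ⊢ p2
  [WR] p2 ⊢ p2, p0
    [Ax] p2 ⊢ p2

Result: YES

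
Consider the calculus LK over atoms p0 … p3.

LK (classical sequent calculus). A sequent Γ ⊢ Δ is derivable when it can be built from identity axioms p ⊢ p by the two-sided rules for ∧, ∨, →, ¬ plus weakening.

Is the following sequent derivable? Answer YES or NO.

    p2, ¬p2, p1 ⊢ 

Derivation trace:
[WL] p2, ¬p2, p1 ⊢ 
  [¬L] p2, ¬p2 ⊢ 
    [Ax] p2 ⊢ p2

Result: YES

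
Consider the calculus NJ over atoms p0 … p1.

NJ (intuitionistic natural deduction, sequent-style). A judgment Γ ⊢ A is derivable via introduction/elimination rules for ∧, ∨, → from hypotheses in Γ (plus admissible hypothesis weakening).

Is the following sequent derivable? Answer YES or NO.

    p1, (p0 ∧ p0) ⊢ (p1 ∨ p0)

Derivation trace:
[Wk] p1, (p0 ∧ p0) ⊢ (p1 ∨ p0)
  [∨I₁] p1 ⊢ (p1 ∨ p0)
    [Ax] p1 ⊢ p1

Result: YES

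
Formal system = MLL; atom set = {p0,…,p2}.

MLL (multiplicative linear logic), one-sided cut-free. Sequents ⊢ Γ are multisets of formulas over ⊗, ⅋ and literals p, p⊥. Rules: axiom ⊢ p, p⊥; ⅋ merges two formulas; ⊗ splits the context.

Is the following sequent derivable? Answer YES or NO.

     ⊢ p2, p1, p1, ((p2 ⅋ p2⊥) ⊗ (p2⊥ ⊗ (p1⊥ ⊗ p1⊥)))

Derivation trace:
[⊗]  ⊢ p2, p1, p1, ((p2 ⅋ p2⊥) ⊗ (p2⊥ ⊗ (p1⊥ ⊗ p1⊥)))
  [⅋]  ⊢ (p2 ⅋ p2⊥)
    [Ax]  ⊢ p2, p2⊥
  [⊗]  ⊢ p2, p1, p1, (p2⊥ ⊗ (p1⊥ ⊗ p1⊥))
    [Ax]  ⊢ p2, p2⊥
    [⊗]  ⊢ p1, p1, (p1⊥ ⊗ p1⊥)
      [Ax]  ⊢ p1, p1⊥
      [Ax]  ⊢ p1, p1⊥

Result: YES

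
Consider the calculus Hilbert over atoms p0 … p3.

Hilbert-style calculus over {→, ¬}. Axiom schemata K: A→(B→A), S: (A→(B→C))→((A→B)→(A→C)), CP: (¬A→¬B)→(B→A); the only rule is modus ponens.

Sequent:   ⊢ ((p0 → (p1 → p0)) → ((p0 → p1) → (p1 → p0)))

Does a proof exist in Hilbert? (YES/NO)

Enumerate valuations to refute Γ ⊢ Δ:
  v=0000: Γ:[] Δ:[((p0 → (p1 → p0)) → ((p0 → p1) → (p1 → p0)))=T] refutes=False
  v=0001: Γ:[] Δ:[((p0 → (p1 → p0)) → ((p0 → p1) → (p1 → p0)))=T] refutes=False
  v=0010: Γ:[] Δ:[((p0 → (p1 → p0)) → ((p0 → p1) → (p1 → p0)))=T] refutes=False
  v=0011: Γ:[] Δ:[((p0 → (p1 → p0)) → ((p0 → p1) → (p1 → p0)))=T] refutes=False
  v=0100: Γ:[] Δ:[((p0 → (p1 → p0)) → ((p0 → p1) → (p1 → p0)))=F] refutes=True  ← countermodel

Result: NO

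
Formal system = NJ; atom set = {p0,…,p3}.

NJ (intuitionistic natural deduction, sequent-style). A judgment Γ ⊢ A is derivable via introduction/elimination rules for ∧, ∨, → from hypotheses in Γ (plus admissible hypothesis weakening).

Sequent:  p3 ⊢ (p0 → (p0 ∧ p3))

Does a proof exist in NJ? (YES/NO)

Derivation trace:
[→I] p3 ⊢ (p0 → (p0 ∧ p3))
  [∧I] p3, p0 ⊢ (p0 ∧ p3)
    [Ax] p0 ⊢ p0
    [Ax] p3 ⊢ p3

Result: YES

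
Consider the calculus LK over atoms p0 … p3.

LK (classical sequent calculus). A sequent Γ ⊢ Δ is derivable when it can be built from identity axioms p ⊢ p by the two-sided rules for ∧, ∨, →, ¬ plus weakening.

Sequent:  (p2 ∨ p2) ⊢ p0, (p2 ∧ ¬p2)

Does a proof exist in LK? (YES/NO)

Enumerate valuations to refute Γ ⊢ Δ:
  v=0000: Γ:[(p2 ∨ p2)=F] Δ:[p0=F, (p2 ∧ ¬p2)=F] refutes=False
  v=0001: Γ:[(p2 ∨ p2)=F] Δ:[p0=F, (p2 ∧ ¬p2)=F] refutes=False
  v=0010: Γ:[(p2 ∨ p2)=T] Δ:[p0=F, (p2 ∧ ¬p2)=F] refutes=True  ← countermodel

Result: NO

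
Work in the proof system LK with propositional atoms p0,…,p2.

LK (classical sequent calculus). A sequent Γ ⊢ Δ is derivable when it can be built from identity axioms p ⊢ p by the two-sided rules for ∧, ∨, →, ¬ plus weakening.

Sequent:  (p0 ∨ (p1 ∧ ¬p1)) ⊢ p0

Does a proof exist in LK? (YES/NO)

Derivation (root first):
[∨L] (p0 ∨ (p1 ∧ ¬p1)) ⊢ p0
  [Ax] p0 ⊢ p0
  [∧L] (p1 ∧ ¬p1) ⊢ 
    [¬L] p1, ¬p1 ⊢ 
      [Ax] p1 ⊢ p1

Result: YES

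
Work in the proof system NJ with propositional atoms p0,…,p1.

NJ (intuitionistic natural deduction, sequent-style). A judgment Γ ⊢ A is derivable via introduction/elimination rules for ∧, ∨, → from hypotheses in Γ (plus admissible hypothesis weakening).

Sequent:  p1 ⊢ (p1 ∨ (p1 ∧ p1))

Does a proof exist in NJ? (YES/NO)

Derivation trace:
[∨I₂] p1 ⊢ (p1 ∨ (p1 ∧ p1))
  [∧I] p1 ⊢ (p1 ∧ p1)
    [Ax] p1 ⊢ p1
    [Ax] p1 ⊢ p1

Result: YES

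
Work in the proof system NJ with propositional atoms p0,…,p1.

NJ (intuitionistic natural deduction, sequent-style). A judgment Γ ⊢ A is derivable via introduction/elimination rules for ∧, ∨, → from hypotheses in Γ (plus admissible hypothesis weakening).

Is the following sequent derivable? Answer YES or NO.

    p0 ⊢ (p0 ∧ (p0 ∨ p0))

Derivation (root first):
[∧I] p0 ⊢ (p0 ∧ (p0 ∨ p0))
  [Ax] p0 ⊢ p0
  [∨I₂] p0, p0 ⊢ (p0 ∨ p0)
    [Wk] p0, p0 ⊢ p0
      [Ax] p0 ⊢ p0

Result: YES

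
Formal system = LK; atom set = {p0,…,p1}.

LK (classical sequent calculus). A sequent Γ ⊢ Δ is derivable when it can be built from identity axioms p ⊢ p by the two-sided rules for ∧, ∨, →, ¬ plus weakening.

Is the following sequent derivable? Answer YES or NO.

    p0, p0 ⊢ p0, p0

Proof tree:
[WL] p0, p0 ⊢ p0, p0
  [WR] p0 ⊢ p0, p0
    [Ax] p0 ⊢ p0

Result: YES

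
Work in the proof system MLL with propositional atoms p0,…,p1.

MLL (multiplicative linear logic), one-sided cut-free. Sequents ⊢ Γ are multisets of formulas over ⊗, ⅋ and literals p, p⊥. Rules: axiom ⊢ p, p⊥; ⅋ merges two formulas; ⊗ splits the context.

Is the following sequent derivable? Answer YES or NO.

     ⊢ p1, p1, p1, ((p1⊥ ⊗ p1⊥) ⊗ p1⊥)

Derivation trace:
[⊗]  ⊢ p1, p1, p1, ((p1⊥ ⊗ p1⊥) ⊗ p1⊥)
  [⊗]  ⊢ p1, p1, (p1⊥ ⊗ p1⊥)
    [Ax]  ⊢ p1, p1⊥
    [Ax]  ⊢ p1, p1⊥
  [Ax]  ⊢ p1, p1⊥

Result: YES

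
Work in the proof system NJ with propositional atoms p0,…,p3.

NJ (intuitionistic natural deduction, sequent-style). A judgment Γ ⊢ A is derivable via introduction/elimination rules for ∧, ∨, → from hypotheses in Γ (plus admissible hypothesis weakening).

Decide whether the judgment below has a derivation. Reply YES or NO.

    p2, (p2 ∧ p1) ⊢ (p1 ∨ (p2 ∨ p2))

Derivation trace:
[Wk] p2, (p2 ∧ p1) ⊢ (p1 ∨ (p2 ∨ p2))
  [∨I₂] p2 ⊢ (p1 ∨ (p2 ∨ p2))
    [∨I₁] p2 ⊢ (p2 ∨ p2)
      [Ax] p2 ⊢ p2

Result: YES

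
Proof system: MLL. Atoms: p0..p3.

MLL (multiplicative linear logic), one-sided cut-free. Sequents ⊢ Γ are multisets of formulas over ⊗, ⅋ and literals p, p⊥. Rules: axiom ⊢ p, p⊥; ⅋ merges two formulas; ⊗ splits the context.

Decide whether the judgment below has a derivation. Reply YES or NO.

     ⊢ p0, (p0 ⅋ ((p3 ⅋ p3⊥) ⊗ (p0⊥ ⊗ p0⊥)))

Derivation (root first):
[⅋]  ⊢ p0, (p0 ⅋ ((p3 ⅋ p3⊥) ⊗ (p0⊥ ⊗ p0⊥)))
  [⊗]  ⊢ p0, p0, ((p3 ⅋ p3⊥) ⊗ (p0⊥ ⊗ p0⊥))
    [⅋]  ⊢ (p3 ⅋ p3⊥)
      [Ax]  ⊢ p3, p3⊥
    [⊗]  ⊢ p0, p0, (p0⊥ ⊗ p0⊥)
      [Ax]  ⊢ p0, p0⊥
      [Ax]  ⊢ p0, p0⊥

Result: YES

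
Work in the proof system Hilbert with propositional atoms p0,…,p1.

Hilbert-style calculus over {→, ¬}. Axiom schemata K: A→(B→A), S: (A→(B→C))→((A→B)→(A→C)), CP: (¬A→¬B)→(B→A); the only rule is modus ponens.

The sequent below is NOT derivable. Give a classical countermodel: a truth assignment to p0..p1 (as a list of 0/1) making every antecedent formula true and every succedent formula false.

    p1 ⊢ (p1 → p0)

Truth-table refutation:
  v=00: Γ:[p1=F] Δ:[(p1 → p0)=T] refutes=False
  v=01: Γ:[p1=T] Δ:[(p1 → p0)=F] refutes=True  ← countermodel

Result: [0, 1]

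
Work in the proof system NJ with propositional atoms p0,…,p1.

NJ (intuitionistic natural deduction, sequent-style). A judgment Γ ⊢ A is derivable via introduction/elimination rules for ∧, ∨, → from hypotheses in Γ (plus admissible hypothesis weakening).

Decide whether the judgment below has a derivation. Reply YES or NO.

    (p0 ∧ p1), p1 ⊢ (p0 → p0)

Proof tree:
[Wk] (p0 ∧ p1), p1 ⊢ (p0 → p0)
  [→I] (p0 ∧ p1) ⊢ (p0 → p0)
    [Wk] p0, (p0 ∧ p1) ⊢ p0
      [Ax] p0 ⊢ p0

Result: YES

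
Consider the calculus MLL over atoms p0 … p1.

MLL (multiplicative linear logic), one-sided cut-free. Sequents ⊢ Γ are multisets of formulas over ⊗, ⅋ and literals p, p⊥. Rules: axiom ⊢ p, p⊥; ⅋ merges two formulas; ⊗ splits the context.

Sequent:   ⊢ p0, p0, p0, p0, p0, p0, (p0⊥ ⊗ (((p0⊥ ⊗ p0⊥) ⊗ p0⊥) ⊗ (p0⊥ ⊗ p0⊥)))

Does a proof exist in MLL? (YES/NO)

Derivation trace:
[⊗]  ⊢ p0, p0, p0, p0, p0, p0, (p0⊥ ⊗ (((p0⊥ ⊗ p0⊥) ⊗ p0⊥) ⊗ (p0⊥ ⊗ p0⊥)))
  [Ax]  ⊢ p0, p0⊥
  [⊗]  ⊢ p0, p0, p0, p0, p0, (((p0⊥ ⊗ p0⊥) ⊗ p0⊥) ⊗ (p0⊥ ⊗ p0⊥))
    [⊗]  ⊢ p0, p0, p0, ((p0⊥ ⊗ p0⊥) ⊗ p0⊥)
      [⊗]  ⊢ p0, p0, (p0⊥ ⊗ p0⊥)
        [Ax]  ⊢ p0, p0⊥
        [Ax]  ⊢ p0, p0⊥
      [Ax]  ⊢ p0, p0⊥
    [⊗]  ⊢ p0, p0, (p0⊥ ⊗ p0⊥)
      [Ax]  ⊢ p0, p0⊥
      [Ax]  ⊢ p0, p0⊥

Result: YES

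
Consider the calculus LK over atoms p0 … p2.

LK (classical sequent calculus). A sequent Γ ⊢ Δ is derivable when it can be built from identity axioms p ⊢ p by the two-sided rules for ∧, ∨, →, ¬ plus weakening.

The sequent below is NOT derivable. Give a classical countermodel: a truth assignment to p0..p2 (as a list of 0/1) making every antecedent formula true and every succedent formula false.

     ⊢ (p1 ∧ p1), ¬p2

Search for a countermodel by truth-table:
  v=000: Γ:[] Δ:[(p1 ∧ p1)=F, ¬p2=T] refutes=False
  v=001: Γ:[] Δ:[(p1 ∧ p1)=F, ¬p2=F] refutes=True  ← countermodel

Result: [0, 0, 1]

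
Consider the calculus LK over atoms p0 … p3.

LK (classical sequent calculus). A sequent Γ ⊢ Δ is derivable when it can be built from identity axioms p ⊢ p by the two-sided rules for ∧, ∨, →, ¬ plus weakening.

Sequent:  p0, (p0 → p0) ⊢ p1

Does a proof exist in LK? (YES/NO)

Enumerate valuations to refute Γ ⊢ Δ:
  v=0000: Γ:[p0=F, (p0 → p0)=T] Δ:[p1=F] refutes=False
  v=0001: Γ:[p0=F, (p0 → p0)=T] Δ:[p1=F] refutes=False
  v=0010: Γ:[p0=F, (p0 → p0)=T] Δ:[p1=F] refutes=False
  v=0011: Γ:[p0=F, (p0 → p0)=T] Δ:[p1=F] refutes=False
  v=0100: Γ:[p0=F, (p0 → p0)=T] Δ:[p1=T] refutes=False
  v=0101: Γ:[p0=F, (p0 → p0)=T] Δ:[p1=T] refutes=False
  v=0110: Γ:[p0=F, (p0 → p0)=T] Δ:[p1=T] refutes=False
  v=0111: Γ:[p0=F, (p0 → p0)=T] Δ:[p1=T] refutes=False
  v=1000: Γ:[p0=T, (p0 → p0)=T] Δ:[p1=F] refutes=True  ← countermodel

Result: NO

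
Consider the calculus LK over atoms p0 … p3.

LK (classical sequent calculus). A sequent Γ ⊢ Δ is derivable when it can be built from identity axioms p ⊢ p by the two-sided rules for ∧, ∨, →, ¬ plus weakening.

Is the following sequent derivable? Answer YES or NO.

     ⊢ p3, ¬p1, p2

Enumerate valuations to refute Γ ⊢ Δ:
  v=0000: Γ:[] Δ:[p3=F, ¬p1=T, p2=F] refutes=False
  v=0001: Γ:[] Δ:[p3=T, ¬p1=T, p2=F] refutes=False
  v=0010: Γ:[] Δ:[p3=F, ¬p1=T, p2=T] refutes=False
  v=0011: Γ:[] Δ:[p3=T, ¬p1=T, p2=T] refutes=False
  v=0100: Γ:[] Δ:[p3=F, ¬p1=F, p2=F] refutes=True  ← countermodel

Result: NO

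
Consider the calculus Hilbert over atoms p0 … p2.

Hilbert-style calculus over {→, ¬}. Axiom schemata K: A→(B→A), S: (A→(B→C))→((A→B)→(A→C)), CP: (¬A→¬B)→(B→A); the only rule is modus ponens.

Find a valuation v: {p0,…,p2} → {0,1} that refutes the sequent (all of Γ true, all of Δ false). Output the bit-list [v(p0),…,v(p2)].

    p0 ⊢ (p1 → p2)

Search for a countermodel by truth-table:
  v=000: Γ:[p0=F] Δ:[(p1 → p2)=T] refutes=False
  v=001: Γ:[p0=F] Δ:[(p1 → p2)=T] refutes=False
  v=010: Γ:[p0=F] Δ:[(p1 → p2)=F] refutes=False
  v=011: Γ:[p0=F] Δ:[(p1 → p2)=T] refutes=False
  v=100: Γ:[p0=T] Δ:[(p1 → p2)=T] refutes=False
  v=101: Γ:[p0=T] Δ:[(p1 → p2)=T] refutes=False
  v=110: Γ:[p0=T] Δ:[(p1 → p2)=F] refutes=True  ← countermodel

Result: [1, 1, 0]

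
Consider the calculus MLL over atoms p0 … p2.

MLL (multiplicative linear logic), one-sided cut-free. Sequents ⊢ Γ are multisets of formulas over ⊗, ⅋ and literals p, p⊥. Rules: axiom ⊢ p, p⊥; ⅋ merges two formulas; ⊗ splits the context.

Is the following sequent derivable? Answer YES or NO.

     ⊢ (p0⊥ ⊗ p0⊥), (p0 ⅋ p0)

Derivation (root first):
[⅋]  ⊢ (p0⊥ ⊗ p0⊥), (p0 ⅋ p0)
  [⊗]  ⊢ p0, p0, (p0⊥ ⊗ p0⊥)
    [Ax]  ⊢ p0, p0⊥
    [Ax]  ⊢ p0, p0⊥

Result: YES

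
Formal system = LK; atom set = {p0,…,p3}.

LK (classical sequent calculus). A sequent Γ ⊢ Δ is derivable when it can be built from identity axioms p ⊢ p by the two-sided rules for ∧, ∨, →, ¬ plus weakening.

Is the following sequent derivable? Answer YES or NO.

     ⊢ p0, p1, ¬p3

Enumerate valuations to refute Γ ⊢ Δ:
  v=0000: Γ:[] Δ:[p0=F, p1=F, ¬p3=T] refutes=False
  v=0001: Γ:[] Δ:[p0=F, p1=F, ¬p3=F] refutes=True  ← countermodel

Result: NO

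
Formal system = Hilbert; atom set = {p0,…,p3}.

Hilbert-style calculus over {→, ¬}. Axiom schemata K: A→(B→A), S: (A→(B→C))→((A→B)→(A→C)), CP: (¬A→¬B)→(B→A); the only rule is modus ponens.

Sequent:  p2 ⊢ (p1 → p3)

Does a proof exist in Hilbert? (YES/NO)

Search for a countermodel by truth-table:
  v=0000: Γ:[p2=F] Δ:[(p1 → p3)=T] refutes=False
  v=0001: Γ:[p2=F] Δ:[(p1 → p3)=T] refutes=False
  v=0010: Γ:[p2=T] Δ:[(p1 → p3)=T] refutes=False
  v=0011: Γ:[p2=T] Δ:[(p1 → p3)=T] refutes=False
  v=0100: Γ:[p2=F] Δ:[(p1 → p3)=F] refutes=False
  v=0101: Γ:[p2=F] Δ:[(p1 → p3)=T] refutes=False
  v=0110: Γ:[p2=T] Δ:[(p1 → p3)=F] refutes=True  ← countermodel

Result: NO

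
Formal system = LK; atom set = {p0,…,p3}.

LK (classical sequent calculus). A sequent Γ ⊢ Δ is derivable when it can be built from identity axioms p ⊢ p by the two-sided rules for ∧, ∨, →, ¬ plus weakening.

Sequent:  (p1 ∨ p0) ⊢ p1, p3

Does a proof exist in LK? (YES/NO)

Search for a countermodel by truth-table:
  v=0000: Γ:[(p1 ∨ p0)=F] Δ:[p1=F, p3=F] refutes=False
  v=0001: Γ:[(p1 ∨ p0)=F] Δ:[p1=F, p3=T] refutes=False
  v=0010: Γ:[(p1 ∨ p0)=F] Δ:[p1=F, p3=F] refutes=False
  v=0011: Γ:[(p1 ∨ p0)=F] Δ:[p1=F, p3=T] refutes=False
  v=0100: Γ:[(p1 ∨ p0)=T] Δ:[p1=T, p3=F] refutes=False
  v=0101: Γ:[(p1 ∨ p0)=T] Δ:[p1=T, p3=T] refutes=False
  v=0110: Γ:[(p1 ∨ p0)=T] Δ:[p1=T, p3=F] refutes=False
  v=0111: Γ:[(p1 ∨ p0)=T] Δ:[p1=T, p3=T] refutes=False
  v=1000: Γ:[(p1 ∨ p0)=T] Δ:[p1=F, p3=F] refutes=True  ← countermodel

Result: NO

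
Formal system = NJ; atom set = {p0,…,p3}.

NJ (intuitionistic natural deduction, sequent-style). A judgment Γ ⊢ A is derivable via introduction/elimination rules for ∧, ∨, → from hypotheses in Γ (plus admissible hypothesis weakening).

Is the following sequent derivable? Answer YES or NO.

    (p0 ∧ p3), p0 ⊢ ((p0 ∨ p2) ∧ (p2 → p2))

Derivation trace:
[∧I] (p0 ∧ p3), p0 ⊢ ((p0 ∨ p2) ∧ (p2 → p2))
  [∨I₁] p0 ⊢ (p0 ∨ p2)
    [Ax] p0 ⊢ p0
  [Wk] (p0 ∧ p3) ⊢ (p2 → p2)
    [→I]  ⊢ (p2 → p2)
      [Ax] p2 ⊢ p2

Result: YES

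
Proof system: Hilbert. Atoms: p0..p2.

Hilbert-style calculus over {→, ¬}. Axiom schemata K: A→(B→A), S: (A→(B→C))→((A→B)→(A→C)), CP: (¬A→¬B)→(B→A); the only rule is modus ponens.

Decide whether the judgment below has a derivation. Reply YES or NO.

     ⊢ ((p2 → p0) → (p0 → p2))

Truth-table refutation:
  v=000: Γ:[] Δ:[((p2 → p0) → (p0 → p2))=T] refutes=False
  v=001: Γ:[] Δ:[((p2 → p0) → (p0 → p2))=T] refutes=False
  v=010: Γ:[] Δ:[((p2 → p0) → (p0 → p2))=T] refutes=False
  v=011: Γ:[] Δ:[((p2 → p0) → (p0 → p2))=T] refutes=False
  v=100: Γ:[] Δ:[((p2 → p0) → (p0 → p2))=F] refutes=True  ← countermodel

Result: NO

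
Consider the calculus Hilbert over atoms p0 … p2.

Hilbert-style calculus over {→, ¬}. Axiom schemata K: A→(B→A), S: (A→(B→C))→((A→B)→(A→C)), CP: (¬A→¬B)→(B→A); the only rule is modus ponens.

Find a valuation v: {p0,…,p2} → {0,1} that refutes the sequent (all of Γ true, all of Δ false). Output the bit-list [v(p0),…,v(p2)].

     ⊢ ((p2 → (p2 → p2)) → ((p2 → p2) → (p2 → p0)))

Search for a countermodel by truth-table:
  v=000: Γ:[] Δ:[((p2 → (p2 → p2)) → ((p2 → p2) → (p2 → p0)))=T] refutes=False
  v=001: Γ:[] Δ:[((p2 → (p2 → p2)) → ((p2 → p2) → (p2 → p0)))=F] refutes=True  ← countermodel

Result: [0, 0, 1]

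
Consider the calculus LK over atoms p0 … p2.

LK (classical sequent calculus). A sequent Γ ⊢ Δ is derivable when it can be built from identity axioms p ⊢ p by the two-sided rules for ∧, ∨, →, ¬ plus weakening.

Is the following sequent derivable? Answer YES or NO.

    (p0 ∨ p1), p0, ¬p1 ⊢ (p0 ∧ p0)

Proof tree:
[¬L] (p0 ∨ p1), p0, ¬p1 ⊢ (p0 ∧ p0)
  [∧R] (p0 ∨ p1), p0 ⊢ p1, (p0 ∧ p0)
    [Ax] p0 ⊢ p0
    [∨L] (p0 ∨ p1) ⊢ p1, p0
      [Ax] p0 ⊢ p0
      [Ax] p1 ⊢ p1

Result: YES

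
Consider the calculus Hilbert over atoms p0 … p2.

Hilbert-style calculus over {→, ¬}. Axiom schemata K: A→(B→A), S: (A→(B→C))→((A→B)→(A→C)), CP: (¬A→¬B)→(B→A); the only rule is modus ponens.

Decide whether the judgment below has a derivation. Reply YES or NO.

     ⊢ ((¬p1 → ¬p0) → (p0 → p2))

Search for a countermodel by truth-table:
  v=000: Γ:[] Δ:[((¬p1 → ¬p0) → (p0 → p2))=T] refutes=False
  v=001: Γ:[] Δ:[((¬p1 → ¬p0) → (p0 → p2))=T] refutes=False
  v=010: Γ:[] Δ:[((¬p1 → ¬p0) → (p0 → p2))=T] refutes=False
  v=011: Γ:[] Δ:[((¬p1 → ¬p0) → (p0 → p2))=T] refutes=False
  v=100: Γ:[] Δ:[((¬p1 → ¬p0) → (p0 → p2))=T] refutes=False
  v=101: Γ:[] Δ:[((¬p1 → ¬p0) → (p0 → p2))=T] refutes=False
  v=110: Γ:[] Δ:[((¬p1 → ¬p0) → (p0 → p2))=F] refutes=True  ← countermodel

Result: NO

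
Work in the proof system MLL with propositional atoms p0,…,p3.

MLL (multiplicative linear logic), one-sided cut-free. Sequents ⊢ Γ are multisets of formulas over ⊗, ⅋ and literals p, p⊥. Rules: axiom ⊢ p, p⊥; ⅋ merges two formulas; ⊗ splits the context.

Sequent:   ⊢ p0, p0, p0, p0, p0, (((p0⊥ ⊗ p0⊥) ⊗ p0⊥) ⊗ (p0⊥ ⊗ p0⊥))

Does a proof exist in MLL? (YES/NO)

Derivation (root first):
[⊗]  ⊢ p0, p0, p0, p0, p0, (((p0⊥ ⊗ p0⊥) ⊗ p0⊥) ⊗ (p0⊥ ⊗ p0⊥))
  [⊗]  ⊢ p0, p0, p0, ((p0⊥ ⊗ p0⊥) ⊗ p0⊥)
    [⊗]  ⊢ p0, p0, (p0⊥ ⊗ p0⊥)
      [Ax]  ⊢ p0, p0⊥
      [Ax]  ⊢ p0, p0⊥
    [Ax]  ⊢ p0, p0⊥
  [⊗]  ⊢ p0, p0, (p0⊥ ⊗ p0⊥)
    [Ax]  ⊢ p0, p0⊥
    [Ax]  ⊢ p0, p0⊥

Result: YES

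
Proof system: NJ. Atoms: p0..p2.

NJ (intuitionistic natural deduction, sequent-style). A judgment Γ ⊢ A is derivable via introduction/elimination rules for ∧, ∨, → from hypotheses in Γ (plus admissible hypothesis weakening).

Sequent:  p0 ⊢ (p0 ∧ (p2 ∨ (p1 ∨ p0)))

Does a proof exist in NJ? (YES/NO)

Derivation (root first):
[∧I] p0 ⊢ (p0 ∧ (p2 ∨ (p1 ∨ p0)))
  [Ax] p0 ⊢ p0
  [∨I₂] p0, p0 ⊢ (p2 ∨ (p1 ∨ p0))
    [∨I₂] p0, p0 ⊢ (p1 ∨ p0)
      [Wk] p0, p0 ⊢ p0
        [Ax] p0 ⊢ p0

Result: YES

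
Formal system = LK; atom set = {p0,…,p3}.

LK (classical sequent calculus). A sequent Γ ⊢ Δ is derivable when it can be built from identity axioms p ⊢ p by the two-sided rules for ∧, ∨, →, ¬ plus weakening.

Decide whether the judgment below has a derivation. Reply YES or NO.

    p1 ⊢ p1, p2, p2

Derivation (root first):
[WR] p1 ⊢ p1, p2, p2
  [WR] p1 ⊢ p1, p2
    [Ax] p1 ⊢ p1

Result: YES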